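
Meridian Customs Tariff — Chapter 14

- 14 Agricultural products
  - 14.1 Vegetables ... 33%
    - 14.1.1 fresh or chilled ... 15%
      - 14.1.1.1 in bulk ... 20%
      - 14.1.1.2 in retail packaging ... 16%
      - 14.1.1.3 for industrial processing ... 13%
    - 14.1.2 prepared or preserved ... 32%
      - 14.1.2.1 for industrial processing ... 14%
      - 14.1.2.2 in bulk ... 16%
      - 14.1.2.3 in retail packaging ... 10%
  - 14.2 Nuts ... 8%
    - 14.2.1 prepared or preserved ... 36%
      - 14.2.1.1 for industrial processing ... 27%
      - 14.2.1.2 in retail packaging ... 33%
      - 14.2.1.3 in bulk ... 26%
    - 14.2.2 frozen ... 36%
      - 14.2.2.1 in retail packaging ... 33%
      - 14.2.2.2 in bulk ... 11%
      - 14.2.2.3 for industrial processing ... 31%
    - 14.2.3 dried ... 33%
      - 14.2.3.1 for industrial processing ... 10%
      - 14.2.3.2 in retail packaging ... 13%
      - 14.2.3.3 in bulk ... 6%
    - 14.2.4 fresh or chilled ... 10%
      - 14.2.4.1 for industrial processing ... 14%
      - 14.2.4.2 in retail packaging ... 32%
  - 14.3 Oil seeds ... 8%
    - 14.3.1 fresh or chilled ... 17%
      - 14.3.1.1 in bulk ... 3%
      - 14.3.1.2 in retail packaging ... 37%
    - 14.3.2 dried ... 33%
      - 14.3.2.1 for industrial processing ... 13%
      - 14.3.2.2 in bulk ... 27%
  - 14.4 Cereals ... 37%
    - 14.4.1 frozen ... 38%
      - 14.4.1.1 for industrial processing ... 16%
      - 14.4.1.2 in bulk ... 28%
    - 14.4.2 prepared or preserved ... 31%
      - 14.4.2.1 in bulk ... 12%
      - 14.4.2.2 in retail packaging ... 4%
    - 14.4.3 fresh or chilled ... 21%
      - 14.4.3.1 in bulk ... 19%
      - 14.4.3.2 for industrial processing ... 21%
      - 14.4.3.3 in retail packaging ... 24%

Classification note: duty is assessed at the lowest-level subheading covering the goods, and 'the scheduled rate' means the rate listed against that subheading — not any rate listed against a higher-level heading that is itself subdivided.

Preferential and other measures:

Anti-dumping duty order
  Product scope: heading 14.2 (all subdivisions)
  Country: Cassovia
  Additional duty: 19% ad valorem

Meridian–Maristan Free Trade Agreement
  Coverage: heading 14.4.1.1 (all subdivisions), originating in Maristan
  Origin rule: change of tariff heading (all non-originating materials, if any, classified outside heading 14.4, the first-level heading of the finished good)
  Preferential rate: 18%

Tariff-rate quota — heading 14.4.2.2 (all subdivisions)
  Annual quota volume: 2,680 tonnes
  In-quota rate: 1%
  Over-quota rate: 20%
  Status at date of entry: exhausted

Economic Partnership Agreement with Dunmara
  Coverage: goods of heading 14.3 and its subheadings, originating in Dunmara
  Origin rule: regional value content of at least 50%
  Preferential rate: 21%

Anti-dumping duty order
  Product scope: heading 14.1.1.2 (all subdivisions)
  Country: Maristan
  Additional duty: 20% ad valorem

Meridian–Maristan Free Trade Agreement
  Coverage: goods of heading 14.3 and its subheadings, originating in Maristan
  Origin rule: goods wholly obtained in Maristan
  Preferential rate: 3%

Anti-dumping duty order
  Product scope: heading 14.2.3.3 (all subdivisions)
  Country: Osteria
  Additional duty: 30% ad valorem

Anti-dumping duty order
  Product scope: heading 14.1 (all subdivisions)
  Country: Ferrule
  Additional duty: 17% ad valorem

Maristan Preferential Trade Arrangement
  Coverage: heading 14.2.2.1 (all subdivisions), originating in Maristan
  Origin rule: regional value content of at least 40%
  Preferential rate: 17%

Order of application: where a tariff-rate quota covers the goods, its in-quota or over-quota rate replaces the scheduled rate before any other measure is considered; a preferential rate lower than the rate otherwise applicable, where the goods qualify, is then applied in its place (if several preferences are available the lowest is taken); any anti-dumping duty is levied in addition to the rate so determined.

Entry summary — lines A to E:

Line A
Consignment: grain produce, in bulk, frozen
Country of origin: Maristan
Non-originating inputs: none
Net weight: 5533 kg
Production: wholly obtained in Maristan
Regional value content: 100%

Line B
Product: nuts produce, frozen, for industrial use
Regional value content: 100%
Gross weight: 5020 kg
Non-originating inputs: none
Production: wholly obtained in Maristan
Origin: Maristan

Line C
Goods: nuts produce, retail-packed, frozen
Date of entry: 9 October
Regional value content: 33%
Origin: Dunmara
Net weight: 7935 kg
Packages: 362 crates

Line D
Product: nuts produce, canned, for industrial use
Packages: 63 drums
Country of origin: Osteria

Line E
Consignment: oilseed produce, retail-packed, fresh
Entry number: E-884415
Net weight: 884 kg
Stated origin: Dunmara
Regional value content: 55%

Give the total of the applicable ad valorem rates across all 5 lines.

Line A: grain → 14.4; frozen → 14.4.1; in bulk → 14.4.1.2. Scheduled 28%. Maristan agreement on 14.4.1.1: 14.4.1.2 not covered; Maristan agreement on 14.3: 14.4.1.2 not covered; Maristan agreement on 14.2.2.1: 14.4.1.2 not covered. → 28%.
Line B: nuts → 14.2; frozen → 14.2.2; for industrial use → 14.2.2.3. Scheduled 31%. Maristan agreement on 14.4.1.1: 14.2.2.3 not covered; Maristan agreement on 14.3: 14.2.2.3 not covered; Maristan agreement on 14.2.2.1: 14.2.2.3 not covered. → 31%.
Line C: nuts → 14.2; frozen → 14.2.2; retail-packed → 14.2.2.1. Scheduled 33%. Dunmara agreement on 14.3: 14.2.2.1 not covered. → 33%.
Line D: nuts → 14.2; canned → 14.2.1; for industrial use → 14.2.1.1. Scheduled 27%. No special measure applies. → 27%.
Line E: oilseed → 14.3; fresh → 14.3.1; retail-packed → 14.3.1.2. Scheduled 37%. Dunmara agreement on 14.3: RVC ≥ 50% → 21% available; preferential 21%. → 21%.
Sum: 28% + 31% + 33% + 27% + 21% = 140%.

140%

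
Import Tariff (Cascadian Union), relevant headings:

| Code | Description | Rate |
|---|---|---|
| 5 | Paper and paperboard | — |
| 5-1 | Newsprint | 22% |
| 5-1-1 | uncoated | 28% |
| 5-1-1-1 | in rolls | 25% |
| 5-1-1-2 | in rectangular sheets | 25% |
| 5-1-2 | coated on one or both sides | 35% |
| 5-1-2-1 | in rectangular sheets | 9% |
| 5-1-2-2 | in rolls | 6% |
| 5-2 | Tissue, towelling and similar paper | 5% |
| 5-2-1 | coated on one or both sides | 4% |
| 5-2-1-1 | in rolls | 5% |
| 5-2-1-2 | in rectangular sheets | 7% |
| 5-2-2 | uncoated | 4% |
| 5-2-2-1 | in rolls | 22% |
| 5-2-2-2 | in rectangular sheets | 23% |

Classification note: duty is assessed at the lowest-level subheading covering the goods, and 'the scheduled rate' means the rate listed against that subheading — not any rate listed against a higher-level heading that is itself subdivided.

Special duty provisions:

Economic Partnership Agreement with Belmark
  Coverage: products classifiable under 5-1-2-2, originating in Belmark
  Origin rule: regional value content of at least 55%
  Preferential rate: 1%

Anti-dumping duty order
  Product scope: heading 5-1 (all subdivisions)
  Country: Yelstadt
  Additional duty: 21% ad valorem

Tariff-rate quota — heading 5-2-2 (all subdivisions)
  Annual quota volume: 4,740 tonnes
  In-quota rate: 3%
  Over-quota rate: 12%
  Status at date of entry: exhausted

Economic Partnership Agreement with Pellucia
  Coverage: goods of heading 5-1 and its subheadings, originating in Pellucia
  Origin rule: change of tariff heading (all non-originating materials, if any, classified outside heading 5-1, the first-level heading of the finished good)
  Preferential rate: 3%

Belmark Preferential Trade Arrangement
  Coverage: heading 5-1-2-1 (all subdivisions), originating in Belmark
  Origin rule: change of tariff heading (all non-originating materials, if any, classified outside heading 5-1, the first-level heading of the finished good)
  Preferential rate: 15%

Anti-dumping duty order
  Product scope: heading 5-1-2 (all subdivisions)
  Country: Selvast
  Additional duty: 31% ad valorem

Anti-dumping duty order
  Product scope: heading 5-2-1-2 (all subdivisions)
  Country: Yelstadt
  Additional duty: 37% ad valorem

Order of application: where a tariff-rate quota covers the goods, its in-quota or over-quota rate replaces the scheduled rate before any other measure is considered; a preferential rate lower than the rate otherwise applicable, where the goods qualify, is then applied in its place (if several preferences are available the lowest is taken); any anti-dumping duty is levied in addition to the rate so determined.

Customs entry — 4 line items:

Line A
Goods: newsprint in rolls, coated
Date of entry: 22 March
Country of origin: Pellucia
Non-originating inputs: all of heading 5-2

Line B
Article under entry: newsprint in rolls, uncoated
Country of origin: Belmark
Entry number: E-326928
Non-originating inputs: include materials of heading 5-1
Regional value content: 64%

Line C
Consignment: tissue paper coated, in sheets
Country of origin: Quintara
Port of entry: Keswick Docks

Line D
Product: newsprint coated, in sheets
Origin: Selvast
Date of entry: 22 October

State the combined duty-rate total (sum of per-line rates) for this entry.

75%

Line A: newsprint → 5-1; coated → 5-1-2; in rolls → 5-1-2-2. Scheduled 6%. Pellucia agreement on 5-1: CTH met → 3% available; preferential 3%. → 3%.
Line B: newsprint → 5-1; uncoated → 5-1-1; in rolls → 5-1-1-1. Scheduled 25%. Belmark agreement on 5-1-2-2: 5-1-1-1 not covered; Belmark agreement on 5-1-2-1: 5-1-1-1 not covered. → 25%.
Line C: tissue paper → 5-2; coated → 5-2-1; in sheets → 5-2-1-2. Scheduled 7%. No special measure applies. → 7%.
Line D: newsprint → 5-1; coated → 5-1-2; in sheets → 5-1-2-1. Scheduled 9%. anti-dumping (Selvast, 5-1-2): +31%; total 9% + 31% = 40%. → 40%.
Sum: 3% + 25% + 7% + 40% = 75%.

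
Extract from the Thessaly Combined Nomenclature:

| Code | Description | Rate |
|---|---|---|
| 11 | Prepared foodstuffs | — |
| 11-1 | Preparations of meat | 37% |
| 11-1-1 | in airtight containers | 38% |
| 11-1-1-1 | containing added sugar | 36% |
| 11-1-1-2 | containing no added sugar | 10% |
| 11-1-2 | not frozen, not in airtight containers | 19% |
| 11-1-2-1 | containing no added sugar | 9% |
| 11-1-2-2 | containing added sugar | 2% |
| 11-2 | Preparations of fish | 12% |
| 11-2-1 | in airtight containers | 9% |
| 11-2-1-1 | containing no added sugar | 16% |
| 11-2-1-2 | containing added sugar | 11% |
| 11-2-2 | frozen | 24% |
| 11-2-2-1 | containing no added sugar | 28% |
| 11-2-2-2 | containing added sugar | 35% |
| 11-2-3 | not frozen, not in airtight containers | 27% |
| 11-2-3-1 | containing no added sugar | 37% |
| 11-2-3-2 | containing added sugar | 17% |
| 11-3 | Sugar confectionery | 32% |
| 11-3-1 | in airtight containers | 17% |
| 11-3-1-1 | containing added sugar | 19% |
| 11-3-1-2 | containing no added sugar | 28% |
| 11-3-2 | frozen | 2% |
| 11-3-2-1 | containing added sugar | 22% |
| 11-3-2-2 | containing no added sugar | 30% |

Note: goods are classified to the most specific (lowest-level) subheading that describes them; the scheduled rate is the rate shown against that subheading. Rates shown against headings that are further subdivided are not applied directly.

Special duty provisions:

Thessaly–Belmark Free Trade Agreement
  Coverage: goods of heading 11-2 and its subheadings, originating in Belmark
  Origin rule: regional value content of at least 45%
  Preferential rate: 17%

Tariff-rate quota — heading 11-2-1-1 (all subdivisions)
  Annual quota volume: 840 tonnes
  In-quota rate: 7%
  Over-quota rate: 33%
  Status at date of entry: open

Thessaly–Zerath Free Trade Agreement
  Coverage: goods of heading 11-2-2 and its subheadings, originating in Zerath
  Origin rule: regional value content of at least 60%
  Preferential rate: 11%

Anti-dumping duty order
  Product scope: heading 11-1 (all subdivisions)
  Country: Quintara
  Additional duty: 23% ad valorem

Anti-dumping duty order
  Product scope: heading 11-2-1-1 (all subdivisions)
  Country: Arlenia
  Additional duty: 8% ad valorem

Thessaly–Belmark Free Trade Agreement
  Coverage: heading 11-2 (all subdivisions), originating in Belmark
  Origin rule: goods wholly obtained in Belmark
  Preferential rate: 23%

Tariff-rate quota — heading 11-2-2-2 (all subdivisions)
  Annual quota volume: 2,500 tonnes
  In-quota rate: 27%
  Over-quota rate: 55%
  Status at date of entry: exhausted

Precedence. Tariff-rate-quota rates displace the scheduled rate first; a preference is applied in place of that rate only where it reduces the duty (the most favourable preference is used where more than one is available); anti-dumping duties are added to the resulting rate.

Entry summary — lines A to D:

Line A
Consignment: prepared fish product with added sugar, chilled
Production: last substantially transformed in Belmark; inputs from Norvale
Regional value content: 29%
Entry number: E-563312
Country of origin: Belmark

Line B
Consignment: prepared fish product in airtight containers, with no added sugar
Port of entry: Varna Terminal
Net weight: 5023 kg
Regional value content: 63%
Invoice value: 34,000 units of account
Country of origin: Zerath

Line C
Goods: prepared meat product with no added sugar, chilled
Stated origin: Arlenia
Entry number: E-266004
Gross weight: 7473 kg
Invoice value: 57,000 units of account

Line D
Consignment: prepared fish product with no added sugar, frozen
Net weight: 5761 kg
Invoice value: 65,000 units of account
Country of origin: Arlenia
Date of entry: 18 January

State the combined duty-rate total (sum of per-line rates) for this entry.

61%

Line A: prepared fish product → 11-2; chilled → 11-2-3; with added sugar → 11-2-3-2. Scheduled 17%. Belmark agreement on 11-2: RVC < 45%; Belmark agreement on 11-2: not wholly obtained. → 17%.
Line B: prepared fish product → 11-2; in airtight containers → 11-2-1; with no added sugar → 11-2-1-1. Scheduled 16%. quota on 11-2-1-1 open → in-quota 7%; Zerath agreement on 11-2-2: 11-2-1-1 not covered. → 7%.
Line C: prepared meat product → 11-1; chilled → 11-1-2; with no added sugar → 11-1-2-1. Scheduled 9%. No special measure applies. → 9%.
Line D: prepared fish product → 11-2; frozen → 11-2-2; with no added sugar → 11-2-2-1. Scheduled 28%. No special measure applies. → 28%.
Sum: 17% + 7% + 9% + 28% = 61%.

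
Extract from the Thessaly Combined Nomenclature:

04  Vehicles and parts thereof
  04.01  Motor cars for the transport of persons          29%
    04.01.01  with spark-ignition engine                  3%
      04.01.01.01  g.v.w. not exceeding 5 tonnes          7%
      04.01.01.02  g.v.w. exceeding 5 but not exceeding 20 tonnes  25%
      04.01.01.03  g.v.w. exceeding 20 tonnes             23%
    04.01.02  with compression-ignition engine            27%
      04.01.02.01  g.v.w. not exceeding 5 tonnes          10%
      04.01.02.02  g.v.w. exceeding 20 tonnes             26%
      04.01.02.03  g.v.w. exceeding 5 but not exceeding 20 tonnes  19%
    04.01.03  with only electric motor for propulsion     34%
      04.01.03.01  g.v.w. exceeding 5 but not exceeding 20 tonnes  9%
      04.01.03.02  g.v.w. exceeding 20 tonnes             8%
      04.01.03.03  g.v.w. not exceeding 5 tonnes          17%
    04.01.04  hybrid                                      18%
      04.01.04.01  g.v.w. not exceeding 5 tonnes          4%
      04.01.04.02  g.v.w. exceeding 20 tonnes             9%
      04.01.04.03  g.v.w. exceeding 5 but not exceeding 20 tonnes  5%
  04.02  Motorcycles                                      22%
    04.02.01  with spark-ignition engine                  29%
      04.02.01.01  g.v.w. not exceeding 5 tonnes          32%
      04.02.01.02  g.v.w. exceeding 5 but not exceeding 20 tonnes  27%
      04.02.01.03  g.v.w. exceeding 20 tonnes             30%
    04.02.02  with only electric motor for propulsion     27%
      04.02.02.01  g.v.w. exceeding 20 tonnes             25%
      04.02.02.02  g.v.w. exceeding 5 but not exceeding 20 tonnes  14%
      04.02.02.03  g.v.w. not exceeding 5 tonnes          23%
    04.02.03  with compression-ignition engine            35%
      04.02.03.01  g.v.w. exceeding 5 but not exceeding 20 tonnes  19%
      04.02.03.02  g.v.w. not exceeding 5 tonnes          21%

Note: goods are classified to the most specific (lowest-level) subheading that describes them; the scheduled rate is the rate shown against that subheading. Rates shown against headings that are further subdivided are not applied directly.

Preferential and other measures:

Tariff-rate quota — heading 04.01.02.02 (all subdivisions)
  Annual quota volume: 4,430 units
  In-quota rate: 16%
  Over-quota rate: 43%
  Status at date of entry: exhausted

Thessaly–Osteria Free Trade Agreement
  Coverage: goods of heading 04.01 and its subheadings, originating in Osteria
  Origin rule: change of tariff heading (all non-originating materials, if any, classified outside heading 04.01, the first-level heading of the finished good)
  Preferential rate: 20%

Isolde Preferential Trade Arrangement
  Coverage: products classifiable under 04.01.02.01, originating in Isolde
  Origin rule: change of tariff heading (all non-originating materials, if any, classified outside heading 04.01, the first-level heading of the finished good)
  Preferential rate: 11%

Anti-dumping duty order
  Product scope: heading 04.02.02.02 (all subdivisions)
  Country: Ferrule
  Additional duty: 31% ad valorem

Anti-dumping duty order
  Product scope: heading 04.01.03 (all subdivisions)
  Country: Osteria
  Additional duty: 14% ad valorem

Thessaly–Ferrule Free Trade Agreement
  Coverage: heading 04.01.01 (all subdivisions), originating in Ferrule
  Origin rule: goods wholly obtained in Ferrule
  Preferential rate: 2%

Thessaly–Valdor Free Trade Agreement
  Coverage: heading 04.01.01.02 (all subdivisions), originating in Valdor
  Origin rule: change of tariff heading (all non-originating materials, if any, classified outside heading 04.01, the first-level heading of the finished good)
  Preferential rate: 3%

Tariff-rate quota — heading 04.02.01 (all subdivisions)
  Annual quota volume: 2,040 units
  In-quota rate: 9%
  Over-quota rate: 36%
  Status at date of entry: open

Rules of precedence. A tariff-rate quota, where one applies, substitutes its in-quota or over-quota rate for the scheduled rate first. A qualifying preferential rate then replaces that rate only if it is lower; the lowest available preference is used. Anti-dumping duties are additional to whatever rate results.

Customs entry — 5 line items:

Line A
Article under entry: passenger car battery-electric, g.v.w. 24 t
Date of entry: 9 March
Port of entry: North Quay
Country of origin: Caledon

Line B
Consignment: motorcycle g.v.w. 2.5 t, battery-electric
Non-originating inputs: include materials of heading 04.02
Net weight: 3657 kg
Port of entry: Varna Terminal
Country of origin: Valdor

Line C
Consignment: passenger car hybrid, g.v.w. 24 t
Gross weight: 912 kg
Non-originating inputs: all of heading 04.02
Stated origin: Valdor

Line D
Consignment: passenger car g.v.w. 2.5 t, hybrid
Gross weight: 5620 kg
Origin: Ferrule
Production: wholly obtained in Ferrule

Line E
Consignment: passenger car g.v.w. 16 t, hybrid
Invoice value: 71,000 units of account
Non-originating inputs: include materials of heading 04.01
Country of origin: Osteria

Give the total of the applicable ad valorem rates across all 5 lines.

Line A: passenger car → 04.01; battery-electric → 04.01.03; g.v.w. 24 t → 04.01.03.02. Scheduled 8%. No special measure applies. → 8%.
Line B: motorcycle → 04.02; battery-electric → 04.02.02; g.v.w. 2.5 t → 04.02.02.03. Scheduled 23%. Valdor agreement on 04.01.01.02: 04.02.02.03 not covered. → 23%.
Line C: passenger car → 04.01; hybrid → 04.01.04; g.v.w. 24 t → 04.01.04.02. Scheduled 9%. Valdor agreement on 04.01.01.02: 04.01.04.02 not covered. → 9%.
Line D: passenger car → 04.01; hybrid → 04.01.04; g.v.w. 2.5 t → 04.01.04.01. Scheduled 4%. Ferrule agreement on 04.01.01: 04.01.04.01 not covered. → 4%.
Line E: passenger car → 04.01; hybrid → 04.01.04; g.v.w. 16 t → 04.01.04.03. Scheduled 5%. Osteria agreement on 04.01: CTH not met. → 5%.
Sum: 8% + 23% + 9% + 4% + 5% = 49%.

49%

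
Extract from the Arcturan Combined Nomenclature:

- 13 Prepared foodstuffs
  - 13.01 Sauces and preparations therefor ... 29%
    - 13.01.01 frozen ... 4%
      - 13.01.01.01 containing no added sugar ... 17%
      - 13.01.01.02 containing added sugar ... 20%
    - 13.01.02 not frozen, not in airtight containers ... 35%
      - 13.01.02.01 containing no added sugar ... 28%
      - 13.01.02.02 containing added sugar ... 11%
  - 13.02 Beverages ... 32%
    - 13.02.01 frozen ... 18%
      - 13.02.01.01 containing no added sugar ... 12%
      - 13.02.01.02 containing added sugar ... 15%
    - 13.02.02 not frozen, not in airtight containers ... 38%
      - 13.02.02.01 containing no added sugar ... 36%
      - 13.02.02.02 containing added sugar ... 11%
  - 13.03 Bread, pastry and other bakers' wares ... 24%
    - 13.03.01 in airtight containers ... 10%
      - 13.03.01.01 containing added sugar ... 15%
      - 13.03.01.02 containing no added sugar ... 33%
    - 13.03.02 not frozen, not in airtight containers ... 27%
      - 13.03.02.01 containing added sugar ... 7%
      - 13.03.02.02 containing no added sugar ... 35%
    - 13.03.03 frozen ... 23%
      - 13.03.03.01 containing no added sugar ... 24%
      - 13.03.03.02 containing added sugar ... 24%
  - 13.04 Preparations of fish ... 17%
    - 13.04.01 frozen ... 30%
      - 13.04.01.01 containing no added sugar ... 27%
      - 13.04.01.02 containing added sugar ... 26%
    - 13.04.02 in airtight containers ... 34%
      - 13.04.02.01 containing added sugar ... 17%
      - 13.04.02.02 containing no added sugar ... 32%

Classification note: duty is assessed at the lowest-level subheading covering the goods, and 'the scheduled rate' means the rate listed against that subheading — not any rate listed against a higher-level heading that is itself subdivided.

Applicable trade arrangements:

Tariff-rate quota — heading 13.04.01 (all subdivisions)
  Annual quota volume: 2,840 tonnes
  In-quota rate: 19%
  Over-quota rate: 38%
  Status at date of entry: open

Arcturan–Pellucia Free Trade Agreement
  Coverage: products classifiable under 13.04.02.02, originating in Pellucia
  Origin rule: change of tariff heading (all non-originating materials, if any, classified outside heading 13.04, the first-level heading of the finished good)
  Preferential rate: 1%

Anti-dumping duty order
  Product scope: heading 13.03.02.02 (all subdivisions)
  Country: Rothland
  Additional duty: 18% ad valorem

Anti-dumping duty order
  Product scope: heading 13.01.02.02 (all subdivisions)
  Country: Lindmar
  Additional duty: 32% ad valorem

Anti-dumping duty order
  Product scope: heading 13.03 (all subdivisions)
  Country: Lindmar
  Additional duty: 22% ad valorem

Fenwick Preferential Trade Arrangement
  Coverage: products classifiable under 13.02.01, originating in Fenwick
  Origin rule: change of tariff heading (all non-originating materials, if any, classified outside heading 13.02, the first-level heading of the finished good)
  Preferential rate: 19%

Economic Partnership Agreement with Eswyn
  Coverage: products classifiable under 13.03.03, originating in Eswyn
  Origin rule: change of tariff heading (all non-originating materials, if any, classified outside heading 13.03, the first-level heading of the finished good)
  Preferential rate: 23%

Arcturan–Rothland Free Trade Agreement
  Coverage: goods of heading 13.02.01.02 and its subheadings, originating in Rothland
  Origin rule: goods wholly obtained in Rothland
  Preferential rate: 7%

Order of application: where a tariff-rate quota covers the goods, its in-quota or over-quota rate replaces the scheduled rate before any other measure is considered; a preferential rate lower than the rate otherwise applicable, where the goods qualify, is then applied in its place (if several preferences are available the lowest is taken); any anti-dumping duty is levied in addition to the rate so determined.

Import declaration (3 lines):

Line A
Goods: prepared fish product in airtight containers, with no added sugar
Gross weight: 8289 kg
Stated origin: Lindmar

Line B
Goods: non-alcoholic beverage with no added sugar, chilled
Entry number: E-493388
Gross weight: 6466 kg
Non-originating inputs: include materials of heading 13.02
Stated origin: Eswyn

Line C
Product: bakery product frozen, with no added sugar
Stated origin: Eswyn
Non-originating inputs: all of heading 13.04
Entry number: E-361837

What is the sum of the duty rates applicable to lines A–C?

Line A: prepared fish product → 13.04; in airtight containers → 13.04.02; with no added sugar → 13.04.02.02. Scheduled 32%. No special measure applies. → 32%.
Line B: non-alcoholic beverage → 13.02; chilled → 13.02.02; with no added sugar → 13.02.02.01. Scheduled 36%. Eswyn agreement on 13.03.03: 13.02.02.01 not covered. → 36%.
Line C: bakery product → 13.03; frozen → 13.03.03; with no added sugar → 13.03.03.01. Scheduled 24%. Eswyn agreement on 13.03.03: CTH met → 23% available; preferential 23%. → 23%.
Sum: 32% + 36% + 23% = 91%.

91%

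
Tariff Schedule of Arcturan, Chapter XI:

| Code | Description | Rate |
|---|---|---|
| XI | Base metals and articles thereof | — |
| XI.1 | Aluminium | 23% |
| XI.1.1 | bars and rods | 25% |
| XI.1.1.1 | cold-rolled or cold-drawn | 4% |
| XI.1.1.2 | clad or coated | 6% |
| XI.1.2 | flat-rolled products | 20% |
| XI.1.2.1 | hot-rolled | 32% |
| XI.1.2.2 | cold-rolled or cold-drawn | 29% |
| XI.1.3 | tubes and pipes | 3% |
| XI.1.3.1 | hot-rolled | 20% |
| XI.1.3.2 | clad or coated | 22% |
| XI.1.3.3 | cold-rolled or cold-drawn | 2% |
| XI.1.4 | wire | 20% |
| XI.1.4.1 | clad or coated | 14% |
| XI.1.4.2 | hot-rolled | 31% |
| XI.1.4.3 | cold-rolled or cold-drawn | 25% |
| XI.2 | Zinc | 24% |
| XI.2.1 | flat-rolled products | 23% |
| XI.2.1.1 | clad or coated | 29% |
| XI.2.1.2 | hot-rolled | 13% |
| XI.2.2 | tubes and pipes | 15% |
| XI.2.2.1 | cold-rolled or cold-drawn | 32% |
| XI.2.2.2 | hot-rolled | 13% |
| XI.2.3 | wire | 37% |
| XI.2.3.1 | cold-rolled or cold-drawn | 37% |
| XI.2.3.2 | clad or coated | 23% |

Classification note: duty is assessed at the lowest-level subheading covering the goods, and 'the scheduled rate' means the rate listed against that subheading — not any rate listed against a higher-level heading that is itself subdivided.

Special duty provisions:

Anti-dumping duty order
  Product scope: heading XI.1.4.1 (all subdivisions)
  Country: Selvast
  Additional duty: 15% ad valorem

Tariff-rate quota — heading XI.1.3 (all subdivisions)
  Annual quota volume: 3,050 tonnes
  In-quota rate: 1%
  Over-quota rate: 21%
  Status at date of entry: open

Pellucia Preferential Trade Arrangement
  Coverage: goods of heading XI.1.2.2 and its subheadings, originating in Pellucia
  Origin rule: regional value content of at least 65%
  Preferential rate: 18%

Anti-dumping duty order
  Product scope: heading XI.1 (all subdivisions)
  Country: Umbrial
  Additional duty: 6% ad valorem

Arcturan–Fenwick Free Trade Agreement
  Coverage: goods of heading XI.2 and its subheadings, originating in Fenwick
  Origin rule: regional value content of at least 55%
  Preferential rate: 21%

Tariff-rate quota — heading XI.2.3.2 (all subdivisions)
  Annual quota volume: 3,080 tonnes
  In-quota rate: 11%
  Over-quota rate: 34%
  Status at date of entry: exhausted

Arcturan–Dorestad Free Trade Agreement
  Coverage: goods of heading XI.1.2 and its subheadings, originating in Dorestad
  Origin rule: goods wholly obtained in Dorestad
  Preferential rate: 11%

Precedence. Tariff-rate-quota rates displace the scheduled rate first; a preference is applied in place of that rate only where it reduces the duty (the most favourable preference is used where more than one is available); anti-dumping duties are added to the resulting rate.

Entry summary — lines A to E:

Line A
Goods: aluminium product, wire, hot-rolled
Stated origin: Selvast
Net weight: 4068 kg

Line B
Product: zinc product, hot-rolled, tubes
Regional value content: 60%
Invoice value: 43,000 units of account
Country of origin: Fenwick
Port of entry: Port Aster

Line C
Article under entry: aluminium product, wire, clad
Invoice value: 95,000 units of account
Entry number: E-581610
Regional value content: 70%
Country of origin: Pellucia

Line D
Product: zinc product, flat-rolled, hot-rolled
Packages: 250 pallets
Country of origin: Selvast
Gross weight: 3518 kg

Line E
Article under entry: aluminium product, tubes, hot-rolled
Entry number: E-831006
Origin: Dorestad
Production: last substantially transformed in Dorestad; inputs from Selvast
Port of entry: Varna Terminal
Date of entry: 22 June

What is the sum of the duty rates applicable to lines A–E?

72%

Line A: aluminium → XI.1; wire → XI.1.4; hot-rolled → XI.1.4.2. Scheduled 31%. No special measure applies. → 31%.
Line B: zinc → XI.2; tubes → XI.2.2; hot-rolled → XI.2.2.2. Scheduled 13%. Fenwick agreement on XI.2: RVC ≥ 55% → 21% available; preference 21% not lower than 13% → no reduction. → 13%.
Line C: aluminium → XI.1; wire → XI.1.4; clad → XI.1.4.1. Scheduled 14%. Pellucia agreement on XI.1.2.2: XI.1.4.1 not covered. → 14%.
Line D: zinc → XI.2; flat-rolled → XI.2.1; hot-rolled → XI.2.1.2. Scheduled 13%. No special measure applies. → 13%.
Line E: aluminium → XI.1; tubes → XI.1.3; hot-rolled → XI.1.3.1. Scheduled 20%. quota on XI.1.3 open → in-quota 1%; Dorestad agreement on XI.1.2: XI.1.3.1 not covered. → 1%.
Sum: 31% + 13% + 14% + 13% + 1% = 72%.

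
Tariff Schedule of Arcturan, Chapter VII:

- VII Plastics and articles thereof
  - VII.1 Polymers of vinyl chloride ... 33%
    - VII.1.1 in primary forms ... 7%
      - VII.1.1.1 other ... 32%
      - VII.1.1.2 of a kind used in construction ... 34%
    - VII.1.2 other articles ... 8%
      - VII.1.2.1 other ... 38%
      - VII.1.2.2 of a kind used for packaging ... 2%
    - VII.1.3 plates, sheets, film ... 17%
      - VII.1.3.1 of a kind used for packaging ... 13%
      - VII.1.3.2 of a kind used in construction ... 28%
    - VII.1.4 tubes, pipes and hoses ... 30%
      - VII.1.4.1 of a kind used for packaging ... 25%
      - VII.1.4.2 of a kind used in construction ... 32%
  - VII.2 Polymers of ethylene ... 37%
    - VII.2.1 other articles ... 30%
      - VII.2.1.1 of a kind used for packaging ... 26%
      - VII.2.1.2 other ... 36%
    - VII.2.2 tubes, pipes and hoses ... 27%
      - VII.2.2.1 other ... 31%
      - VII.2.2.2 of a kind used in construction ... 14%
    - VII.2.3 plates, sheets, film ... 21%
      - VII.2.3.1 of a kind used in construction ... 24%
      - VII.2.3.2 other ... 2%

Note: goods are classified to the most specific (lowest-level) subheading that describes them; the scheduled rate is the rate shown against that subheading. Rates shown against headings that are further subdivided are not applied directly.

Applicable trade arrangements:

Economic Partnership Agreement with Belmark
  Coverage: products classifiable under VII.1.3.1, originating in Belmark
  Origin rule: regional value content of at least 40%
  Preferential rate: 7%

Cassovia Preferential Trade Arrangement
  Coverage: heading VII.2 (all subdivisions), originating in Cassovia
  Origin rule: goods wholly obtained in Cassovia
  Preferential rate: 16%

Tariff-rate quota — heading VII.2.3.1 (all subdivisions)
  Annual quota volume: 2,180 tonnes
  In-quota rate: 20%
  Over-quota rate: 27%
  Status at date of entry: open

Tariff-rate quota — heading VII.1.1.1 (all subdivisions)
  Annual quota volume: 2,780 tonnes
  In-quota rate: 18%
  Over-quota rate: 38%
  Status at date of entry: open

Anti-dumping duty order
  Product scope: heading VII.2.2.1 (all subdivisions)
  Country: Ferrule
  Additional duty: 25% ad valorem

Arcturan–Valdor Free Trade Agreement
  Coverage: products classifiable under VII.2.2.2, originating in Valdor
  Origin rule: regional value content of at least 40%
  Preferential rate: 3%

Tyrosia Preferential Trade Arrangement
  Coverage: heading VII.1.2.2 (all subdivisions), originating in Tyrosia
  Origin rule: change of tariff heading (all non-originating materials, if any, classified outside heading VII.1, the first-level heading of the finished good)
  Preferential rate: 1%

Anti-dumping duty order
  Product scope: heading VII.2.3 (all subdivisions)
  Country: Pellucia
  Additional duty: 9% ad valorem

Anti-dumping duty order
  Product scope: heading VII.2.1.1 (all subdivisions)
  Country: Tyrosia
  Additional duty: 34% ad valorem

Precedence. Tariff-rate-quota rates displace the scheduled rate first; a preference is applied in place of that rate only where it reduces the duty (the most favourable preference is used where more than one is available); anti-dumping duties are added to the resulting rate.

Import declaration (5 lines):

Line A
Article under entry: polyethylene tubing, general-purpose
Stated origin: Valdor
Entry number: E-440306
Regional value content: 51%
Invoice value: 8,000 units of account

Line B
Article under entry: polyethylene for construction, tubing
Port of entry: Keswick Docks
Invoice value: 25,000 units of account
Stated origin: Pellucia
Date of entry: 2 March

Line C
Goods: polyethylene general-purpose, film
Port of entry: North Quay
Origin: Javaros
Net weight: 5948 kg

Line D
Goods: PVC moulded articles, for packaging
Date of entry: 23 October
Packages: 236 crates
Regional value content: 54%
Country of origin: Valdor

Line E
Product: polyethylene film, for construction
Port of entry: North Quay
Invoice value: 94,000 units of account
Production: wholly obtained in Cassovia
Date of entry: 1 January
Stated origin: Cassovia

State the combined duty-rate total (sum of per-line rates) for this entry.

65%

Line A: polyethylene → VII.2; tubing → VII.2.2; general-purpose → VII.2.2.1. Scheduled 31%. Valdor agreement on VII.2.2.2: VII.2.2.1 not covered. → 31%.
Line B: polyethylene → VII.2; tubing → VII.2.2; for construction → VII.2.2.2. Scheduled 14%. No special measure applies. → 14%.
Line C: polyethylene → VII.2; film → VII.2.3; general-purpose → VII.2.3.2. Scheduled 2%. No special measure applies. → 2%.
Line D: PVC → VII.1; moulded articles → VII.1.2; for packaging → VII.1.2.2. Scheduled 2%. Valdor agreement on VII.2.2.2: VII.1.2.2 not covered. → 2%.
Line E: polyethylene → VII.2; film → VII.2.3; for construction → VII.2.3.1. Scheduled 24%. quota on VII.2.3.1 open → in-quota 20%; Cassovia agreement on VII.2: wholly obtained → 16% available; preferential 16%. → 16%.
Sum: 31% + 14% + 2% + 2% + 16% = 65%.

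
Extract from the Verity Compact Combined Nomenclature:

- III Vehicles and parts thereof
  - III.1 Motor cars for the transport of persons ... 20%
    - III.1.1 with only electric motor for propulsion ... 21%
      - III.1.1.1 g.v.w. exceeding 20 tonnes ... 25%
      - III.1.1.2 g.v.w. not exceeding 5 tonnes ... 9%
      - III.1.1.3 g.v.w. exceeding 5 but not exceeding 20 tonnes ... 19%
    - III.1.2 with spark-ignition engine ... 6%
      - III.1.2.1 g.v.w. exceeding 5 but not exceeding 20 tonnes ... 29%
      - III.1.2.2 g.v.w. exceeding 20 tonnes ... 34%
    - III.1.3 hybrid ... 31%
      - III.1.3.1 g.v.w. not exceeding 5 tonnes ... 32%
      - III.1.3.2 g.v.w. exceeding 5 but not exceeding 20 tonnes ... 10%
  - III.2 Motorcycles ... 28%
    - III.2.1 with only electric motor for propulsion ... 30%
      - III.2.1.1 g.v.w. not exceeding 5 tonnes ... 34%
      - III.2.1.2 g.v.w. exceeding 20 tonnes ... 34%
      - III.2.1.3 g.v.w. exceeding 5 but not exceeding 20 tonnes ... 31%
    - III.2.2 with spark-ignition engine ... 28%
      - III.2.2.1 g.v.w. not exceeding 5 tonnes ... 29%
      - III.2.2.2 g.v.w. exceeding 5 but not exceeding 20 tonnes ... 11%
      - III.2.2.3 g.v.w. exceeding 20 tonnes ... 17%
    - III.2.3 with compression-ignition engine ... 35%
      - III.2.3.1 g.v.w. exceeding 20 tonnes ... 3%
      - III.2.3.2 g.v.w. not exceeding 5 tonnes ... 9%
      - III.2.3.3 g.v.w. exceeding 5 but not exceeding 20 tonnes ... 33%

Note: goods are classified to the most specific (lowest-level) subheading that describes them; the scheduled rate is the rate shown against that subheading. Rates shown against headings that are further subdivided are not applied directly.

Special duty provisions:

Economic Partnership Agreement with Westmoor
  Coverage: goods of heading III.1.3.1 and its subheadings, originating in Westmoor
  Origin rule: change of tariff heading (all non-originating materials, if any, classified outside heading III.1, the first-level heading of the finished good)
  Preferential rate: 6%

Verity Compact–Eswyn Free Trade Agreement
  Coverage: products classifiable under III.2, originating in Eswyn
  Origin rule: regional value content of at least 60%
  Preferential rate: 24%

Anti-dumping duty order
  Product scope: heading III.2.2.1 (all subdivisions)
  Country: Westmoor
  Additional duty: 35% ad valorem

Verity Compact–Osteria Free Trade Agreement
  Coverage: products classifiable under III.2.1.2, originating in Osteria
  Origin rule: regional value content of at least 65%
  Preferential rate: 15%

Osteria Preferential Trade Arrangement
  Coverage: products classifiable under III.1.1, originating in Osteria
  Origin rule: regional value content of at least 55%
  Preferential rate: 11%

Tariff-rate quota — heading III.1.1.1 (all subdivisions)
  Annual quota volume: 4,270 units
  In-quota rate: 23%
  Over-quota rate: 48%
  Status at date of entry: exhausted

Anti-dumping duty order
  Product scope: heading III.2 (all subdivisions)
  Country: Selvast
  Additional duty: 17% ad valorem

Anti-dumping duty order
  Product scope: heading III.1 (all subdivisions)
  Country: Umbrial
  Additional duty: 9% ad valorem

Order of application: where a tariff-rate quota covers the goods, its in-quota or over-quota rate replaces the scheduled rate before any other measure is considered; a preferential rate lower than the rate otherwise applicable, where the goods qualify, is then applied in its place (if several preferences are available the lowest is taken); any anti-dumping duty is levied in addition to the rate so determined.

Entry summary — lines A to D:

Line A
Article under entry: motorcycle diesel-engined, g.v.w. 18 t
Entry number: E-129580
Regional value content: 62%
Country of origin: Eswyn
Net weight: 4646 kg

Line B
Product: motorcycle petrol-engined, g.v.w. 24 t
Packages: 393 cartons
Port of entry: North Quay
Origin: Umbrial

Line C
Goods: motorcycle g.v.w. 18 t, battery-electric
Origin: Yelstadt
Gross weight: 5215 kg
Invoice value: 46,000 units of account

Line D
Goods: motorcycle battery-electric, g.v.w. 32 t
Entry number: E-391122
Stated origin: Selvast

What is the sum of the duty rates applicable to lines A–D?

Line A: motorcycle → III.2; diesel-engined → III.2.3; g.v.w. 18 t → III.2.3.3. Scheduled 33%. Eswyn agreement on III.2: RVC ≥ 60% → 24% available; preferential 24%. → 24%.
Line B: motorcycle → III.2; petrol-engined → III.2.2; g.v.w. 24 t → III.2.2.3. Scheduled 17%. No special measure applies. → 17%.
Line C: motorcycle → III.2; battery-electric → III.2.1; g.v.w. 18 t → III.2.1.3. Scheduled 31%. No special measure applies. → 31%.
Line D: motorcycle → III.2; battery-electric → III.2.1; g.v.w. 32 t → III.2.1.2. Scheduled 34%. anti-dumping (Selvast, III.2): +17%; total 34% + 17% = 51%. → 51%.
Sum: 24% + 17% + 31% + 51% = 123%.

123%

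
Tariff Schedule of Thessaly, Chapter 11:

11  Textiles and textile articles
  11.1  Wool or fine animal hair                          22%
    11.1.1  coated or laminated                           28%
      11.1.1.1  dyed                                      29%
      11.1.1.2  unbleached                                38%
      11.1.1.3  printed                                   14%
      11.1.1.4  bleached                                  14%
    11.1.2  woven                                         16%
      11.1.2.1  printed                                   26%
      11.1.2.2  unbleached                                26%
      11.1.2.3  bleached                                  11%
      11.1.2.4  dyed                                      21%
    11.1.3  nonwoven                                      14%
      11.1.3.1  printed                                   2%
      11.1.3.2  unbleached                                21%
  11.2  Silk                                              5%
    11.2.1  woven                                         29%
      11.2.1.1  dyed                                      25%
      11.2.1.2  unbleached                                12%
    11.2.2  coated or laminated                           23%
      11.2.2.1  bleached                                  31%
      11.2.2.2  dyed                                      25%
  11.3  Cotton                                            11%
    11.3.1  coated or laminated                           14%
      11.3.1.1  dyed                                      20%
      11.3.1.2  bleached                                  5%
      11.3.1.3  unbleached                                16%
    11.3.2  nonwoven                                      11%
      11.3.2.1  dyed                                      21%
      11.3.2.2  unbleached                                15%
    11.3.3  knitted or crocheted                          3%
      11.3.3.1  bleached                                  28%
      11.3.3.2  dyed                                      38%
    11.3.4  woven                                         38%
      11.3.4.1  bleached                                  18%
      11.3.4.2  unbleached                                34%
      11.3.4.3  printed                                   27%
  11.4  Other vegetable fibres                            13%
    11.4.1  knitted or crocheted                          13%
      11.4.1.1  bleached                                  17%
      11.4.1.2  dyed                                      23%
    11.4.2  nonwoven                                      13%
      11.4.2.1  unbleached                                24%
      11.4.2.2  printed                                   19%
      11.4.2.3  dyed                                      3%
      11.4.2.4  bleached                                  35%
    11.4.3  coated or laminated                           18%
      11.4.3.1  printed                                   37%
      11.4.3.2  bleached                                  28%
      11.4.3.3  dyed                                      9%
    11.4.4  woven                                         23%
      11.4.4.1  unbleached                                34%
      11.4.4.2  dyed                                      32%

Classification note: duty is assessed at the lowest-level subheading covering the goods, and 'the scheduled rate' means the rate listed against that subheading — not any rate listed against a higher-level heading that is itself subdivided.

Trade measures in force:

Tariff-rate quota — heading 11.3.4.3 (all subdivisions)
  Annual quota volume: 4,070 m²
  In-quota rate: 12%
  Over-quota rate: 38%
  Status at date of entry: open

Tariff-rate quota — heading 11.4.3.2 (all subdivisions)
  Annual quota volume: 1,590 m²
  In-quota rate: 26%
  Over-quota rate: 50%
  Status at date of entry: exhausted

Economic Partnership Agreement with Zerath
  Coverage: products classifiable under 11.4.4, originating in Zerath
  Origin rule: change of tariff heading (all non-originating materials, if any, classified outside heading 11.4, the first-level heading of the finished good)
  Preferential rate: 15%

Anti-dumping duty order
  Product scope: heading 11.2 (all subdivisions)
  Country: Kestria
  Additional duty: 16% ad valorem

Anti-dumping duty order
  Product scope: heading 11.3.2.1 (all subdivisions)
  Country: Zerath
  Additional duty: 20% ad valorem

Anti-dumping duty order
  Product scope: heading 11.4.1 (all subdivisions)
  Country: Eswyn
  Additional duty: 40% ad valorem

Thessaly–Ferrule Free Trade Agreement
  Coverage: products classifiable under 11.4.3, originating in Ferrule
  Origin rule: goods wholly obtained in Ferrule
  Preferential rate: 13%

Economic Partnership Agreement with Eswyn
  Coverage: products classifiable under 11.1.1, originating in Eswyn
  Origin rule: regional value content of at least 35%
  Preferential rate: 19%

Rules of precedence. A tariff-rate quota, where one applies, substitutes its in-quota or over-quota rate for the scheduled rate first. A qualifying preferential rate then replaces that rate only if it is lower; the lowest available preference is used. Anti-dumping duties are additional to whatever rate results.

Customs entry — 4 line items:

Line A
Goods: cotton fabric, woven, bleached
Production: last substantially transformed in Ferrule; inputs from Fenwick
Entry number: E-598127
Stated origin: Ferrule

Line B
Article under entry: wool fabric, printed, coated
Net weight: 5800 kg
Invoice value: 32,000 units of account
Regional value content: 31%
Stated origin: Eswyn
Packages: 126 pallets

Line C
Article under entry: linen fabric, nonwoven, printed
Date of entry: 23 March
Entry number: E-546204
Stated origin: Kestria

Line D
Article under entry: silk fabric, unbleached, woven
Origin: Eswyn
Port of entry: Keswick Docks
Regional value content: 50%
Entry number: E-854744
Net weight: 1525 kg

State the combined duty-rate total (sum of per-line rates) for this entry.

63%

Line A: cotton → 11.3; woven → 11.3.4; bleached → 11.3.4.1. Scheduled 18%. Ferrule agreement on 11.4.3: 11.3.4.1 not covered. → 18%.
Line B: wool → 11.1; coated → 11.1.1; printed → 11.1.1.3. Scheduled 14%. Eswyn agreement on 11.1.1: RVC < 35%. → 14%.
Line C: linen → 11.4; nonwoven → 11.4.2; printed → 11.4.2.2. Scheduled 19%. No special measure applies. → 19%.
Line D: silk → 11.2; woven → 11.2.1; unbleached → 11.2.1.2. Scheduled 12%. Eswyn agreement on 11.1.1: 11.2.1.2 not covered. → 12%.
Sum: 18% + 14% + 19% + 12% = 63%.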